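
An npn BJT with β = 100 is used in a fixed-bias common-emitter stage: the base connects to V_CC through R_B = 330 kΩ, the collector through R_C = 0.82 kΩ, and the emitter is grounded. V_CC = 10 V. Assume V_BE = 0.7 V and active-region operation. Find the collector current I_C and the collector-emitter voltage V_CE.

I_C ≈ 2.8 mA, V_CE ≈ 7.7 V

Base loop: V_CC = I_B·R_B + V_BE, so I_B = (10 − 0.7)/330 kΩ = 0.0282 mA.
In the active region I_C = β·I_B = 100 × 0.0282 = 2.82 mA.
Collector loop: V_CE = V_CC − I_C·R_C = 10 − 2.82×0.82 = 7.69 V.
Since V_CE = 7.69 V > V_CE(sat) ≈ 0.2 V, the transistor is in the active region as assumed.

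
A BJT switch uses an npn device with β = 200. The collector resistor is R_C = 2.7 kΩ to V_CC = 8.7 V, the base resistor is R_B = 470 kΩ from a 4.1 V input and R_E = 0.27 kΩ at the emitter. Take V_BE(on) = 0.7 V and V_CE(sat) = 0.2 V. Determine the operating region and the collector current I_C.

active; I_C ≈ 1.3 mA

Assume active. Base-emitter loop: I_B = (V_BB − V_BE)/(R_B + (β+1)R_E) = (4.1 − 0.7)/(470 + 201×0.27) = 0.00649 mA.
I_C = β·I_B = 200×0.00649 = 1.3 mA.
V_CE = V_CC − I_C·R_C − I_E·R_E = 8.7 − 1.3×2.7 − 1.3×0.27 = 4.85 V > V_CE(sat), so the active-region assumption holds.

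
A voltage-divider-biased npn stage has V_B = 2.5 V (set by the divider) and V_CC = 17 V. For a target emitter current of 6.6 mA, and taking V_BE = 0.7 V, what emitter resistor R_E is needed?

V_E = V_B − V_BE = 2.5 − 0.7 = 1.8 V.
R_E = V_E / I_E = 1.8 / 6.6 = 0.273 kΩ.

R_E ≈ 0.27 kΩ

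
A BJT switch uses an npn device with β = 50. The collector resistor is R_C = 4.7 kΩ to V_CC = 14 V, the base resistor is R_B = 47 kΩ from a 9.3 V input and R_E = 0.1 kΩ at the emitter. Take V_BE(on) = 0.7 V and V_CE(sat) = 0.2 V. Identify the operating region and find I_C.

Assume active: I_B = (9.3 − 0.7)/(47 + 51×0.1) = 0.165 mA, I_C = β·I_B = 8.25 mA.
Then V_CE = 14 − 8.25×4.7 − 8.42×0.1 = -25.6 V < 0.2 V — the active assumption fails.
Re-solve with V_CE = 0.2 V. KCL at the emitter: V_E/R_E = (V_BB−0.7−V_E)/R_B + (V_CC−0.2−V_E)/R_C, giving V_E = 0.305 V.
I_C = (V_CC − 0.2 − V_E)/R_C = (13.8 − 0.305)/4.7 = 2.87 mA.
Check: I_B = (8.6 − 0.305)/47 = 0.176 mA, and β·I_B = 8.82 mA > I_C, confirming saturation.

saturation; I_C ≈ 2.9 mA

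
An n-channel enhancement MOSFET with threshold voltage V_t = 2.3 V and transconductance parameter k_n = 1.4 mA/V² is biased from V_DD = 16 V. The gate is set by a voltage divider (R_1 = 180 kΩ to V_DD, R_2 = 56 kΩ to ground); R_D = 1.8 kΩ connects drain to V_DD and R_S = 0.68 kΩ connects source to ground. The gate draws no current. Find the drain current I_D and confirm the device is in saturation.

I_D ≈ 0.71 mA

V_G = V_DD·R_2/(R_1+R_2) = 16×56/236 = 3.8 V.
Assume saturation: I_D = (k_n/2)(V_GS − V_t)² with V_GS = V_G − I_D·R_S = 3.8 − 0.68·I_D.
Substituting gives 0.324·I_D² − 2.42·I_D + 1.57 = 0, with roots I_D = 0.715 or 6.78 mA.
The root I_D = 6.78 mA gives V_GS = -0.811 V ≤ V_t, so take I_D = 0.715 mA.
Then V_GS = 3.31 V and V_DS = V_DD − I_D(R_D+R_S) = 16 − 0.715×2.48 = 14.2 V.
Saturation requires V_DS ≥ V_GS − V_t = 1.01 V; 14.2 ≥ 1.01 ✓.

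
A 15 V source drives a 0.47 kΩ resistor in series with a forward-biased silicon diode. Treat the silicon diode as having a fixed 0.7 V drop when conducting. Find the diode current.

KVL around the loop: 15 = V_D + I·R = 0.7 + I × 0.47 kΩ.
So I = (15 − 0.7) / 0.47 kΩ = 14.3 / 0.47 = 30.4 mA.

I ≈ 30 mA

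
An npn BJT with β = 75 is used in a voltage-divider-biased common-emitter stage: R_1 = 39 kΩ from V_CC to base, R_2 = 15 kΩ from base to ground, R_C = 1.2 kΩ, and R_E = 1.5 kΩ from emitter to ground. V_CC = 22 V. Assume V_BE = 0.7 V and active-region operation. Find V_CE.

V_CE ≈ 13 V

Thevenize the base divider: V_Th = V_CC·R_2/(R_1+R_2) = 22×15/54 = 6.11 V, R_Th = R_1‖R_2 = 10.8 kΩ.
Base-emitter loop: V_Th = I_B·R_Th + V_BE + (β+1)I_B·R_E, so I_B = (6.11 − 0.7) / (10.8 + 76×1.5) = 0.0433 mA.
I_C = β·I_B = 75×0.0433 = 3.25 mA, and I_E = (β+1)I_B = 3.29 mA.
V_CE = V_CC − I_C·R_C − I_E·R_E = 22 − 3.25×1.2 − 3.29×1.5 = 13.2 V.
V_CE = 13.2 V > 0.2 V confirms active-region operation.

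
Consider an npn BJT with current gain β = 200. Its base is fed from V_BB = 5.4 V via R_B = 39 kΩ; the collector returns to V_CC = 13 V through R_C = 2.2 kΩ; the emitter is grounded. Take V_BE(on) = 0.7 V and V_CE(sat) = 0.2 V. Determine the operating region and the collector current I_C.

saturation; I_C ≈ 5.8 mA

Assume active: I_B = (5.4 − 0.7)/39 = 0.121 mA, giving I_C = β·I_B = 24.1 mA.
But then V_CE = 13 − 24.1×2.2 = -40 V < V_CE(sat) = 0.2 V — impossible in the active region.
So the transistor is saturated. With V_CE = 0.2 V, I_C = (V_CC − 0.2)/R_C = 12.8/2.2 = 5.82 mA.
Check: β·I_B = 24.1 mA > I_C = 5.82 mA, confirming saturation.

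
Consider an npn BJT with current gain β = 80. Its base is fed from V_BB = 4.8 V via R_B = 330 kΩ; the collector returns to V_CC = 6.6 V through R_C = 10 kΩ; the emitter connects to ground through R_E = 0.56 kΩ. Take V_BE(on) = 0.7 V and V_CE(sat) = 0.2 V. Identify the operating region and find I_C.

saturation; I_C ≈ 0.61 mA

Assume active: I_B = (4.8 − 0.7)/(330 + 81×0.56) = 0.0109 mA, I_C = β·I_B = 0.874 mA.
Then V_CE = 6.6 − 0.874×10 − 0.885×0.56 = -2.63 V < 0.2 V — the active assumption fails.
Re-solve with V_CE = 0.2 V. KCL at the emitter: V_E/R_E = (V_BB−0.7−V_E)/R_B + (V_CC−0.2−V_E)/R_C, giving V_E = 0.345 V.
I_C = (V_CC − 0.2 − V_E)/R_C = (6.4 − 0.345)/10 = 0.605 mA.
Check: I_B = (4.1 − 0.345)/330 = 0.0114 mA, and β·I_B = 0.91 mA > I_C, confirming saturation.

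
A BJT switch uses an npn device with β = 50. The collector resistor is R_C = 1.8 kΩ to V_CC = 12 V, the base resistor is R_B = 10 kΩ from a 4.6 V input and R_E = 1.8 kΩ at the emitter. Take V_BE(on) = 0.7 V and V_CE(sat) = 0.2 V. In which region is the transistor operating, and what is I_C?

active; I_C ≈ 1.9 mA

Assume active. Base-emitter loop: I_B = (V_BB − V_BE)/(R_B + (β+1)R_E) = (4.6 − 0.7)/(10 + 51×1.8) = 0.0383 mA.
I_C = β·I_B = 50×0.0383 = 1.92 mA.
V_CE = V_CC − I_C·R_C − I_E·R_E = 12 − 1.92×1.8 − 1.95×1.8 = 5.04 V > V_CE(sat), so the active-region assumption holds.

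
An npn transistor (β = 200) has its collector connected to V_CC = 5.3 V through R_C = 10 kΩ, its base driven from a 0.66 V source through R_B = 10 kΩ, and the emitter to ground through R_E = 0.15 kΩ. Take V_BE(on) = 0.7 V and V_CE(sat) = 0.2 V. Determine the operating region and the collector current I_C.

V_BB = 0.66 V ≤ V_BE(on) = 0.7 V, so the base-emitter junction is not forward biased.
The transistor is in cutoff: I_B = I_C = 0.

cutoff; I_C ≈ 0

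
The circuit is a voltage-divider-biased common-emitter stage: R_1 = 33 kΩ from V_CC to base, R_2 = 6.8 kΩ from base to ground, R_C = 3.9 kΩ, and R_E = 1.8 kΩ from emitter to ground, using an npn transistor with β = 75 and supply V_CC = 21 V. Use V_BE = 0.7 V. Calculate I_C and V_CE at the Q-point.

I_C ≈ 1.5 mA, V_CE ≈ 12 V

Thevenize the base divider: V_Th = V_CC·R_2/(R_1+R_2) = 21×6.8/39.8 = 3.59 V, R_Th = R_1‖R_2 = 5.64 kΩ.
Base-emitter loop: V_Th = I_B·R_Th + V_BE + (β+1)I_B·R_E, so I_B = (3.59 − 0.7) / (5.64 + 76×1.8) = 0.0203 mA.
I_C = β·I_B = 75×0.0203 = 1.52 mA, and I_E = (β+1)I_B = 1.54 mA.
V_CE = V_CC − I_C·R_C − I_E·R_E = 21 − 1.52×3.9 − 1.54×1.8 = 12.3 V.
V_CE = 12.3 V > 0.2 V confirms active-region operation.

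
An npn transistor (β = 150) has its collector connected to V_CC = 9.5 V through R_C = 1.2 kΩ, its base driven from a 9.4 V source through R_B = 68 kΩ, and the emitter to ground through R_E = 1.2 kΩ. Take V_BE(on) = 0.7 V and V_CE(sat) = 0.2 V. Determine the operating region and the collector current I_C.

saturation; I_C ≈ 3.8 mA

Assume active: I_B = (9.4 − 0.7)/(68 + 151×1.2) = 0.0349 mA, I_C = β·I_B = 5.24 mA.
Then V_CE = 9.5 − 5.24×1.2 − 5.27×1.2 = -3.11 V < 0.2 V — the active assumption fails.
Re-solve with V_CE = 0.2 V. KCL at the emitter: V_E/R_E = (V_BB−0.7−V_E)/R_B + (V_CC−0.2−V_E)/R_C, giving V_E = 4.69 V.
I_C = (V_CC − 0.2 − V_E)/R_C = (9.3 − 4.69)/1.2 = 3.85 mA.
Check: I_B = (8.7 − 4.69)/68 = 0.059 mA, and β·I_B = 8.86 mA > I_C, confirming saturation.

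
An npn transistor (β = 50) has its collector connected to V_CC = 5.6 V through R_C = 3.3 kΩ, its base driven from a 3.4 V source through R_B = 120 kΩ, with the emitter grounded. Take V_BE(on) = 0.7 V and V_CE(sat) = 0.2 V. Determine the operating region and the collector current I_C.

active; I_C ≈ 1.1 mA

Assume active. Base-emitter loop: I_B = (V_BB − V_BE)/R_B = (3.4 − 0.7)/120 = 0.0225 mA.
I_C = β·I_B = 50×0.0225 = 1.13 mA.
V_CE = V_CC − I_C·R_C = 5.6 − 1.13×3.3 = 1.89 V > V_CE(sat), so the active-region assumption holds.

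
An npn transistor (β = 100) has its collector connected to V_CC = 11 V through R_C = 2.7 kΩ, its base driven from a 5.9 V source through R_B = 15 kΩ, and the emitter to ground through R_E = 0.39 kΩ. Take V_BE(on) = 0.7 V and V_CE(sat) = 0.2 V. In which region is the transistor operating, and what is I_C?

Assume active: I_B = (5.9 − 0.7)/(15 + 101×0.39) = 0.0956 mA, I_C = β·I_B = 9.56 mA.
Then V_CE = 11 − 9.56×2.7 − 9.66×0.39 = -18.6 V < 0.2 V — the active assumption fails.
Re-solve with V_CE = 0.2 V. KCL at the emitter: V_E/R_E = (V_BB−0.7−V_E)/R_B + (V_CC−0.2−V_E)/R_C, giving V_E = 1.45 V.
I_C = (V_CC − 0.2 − V_E)/R_C = (10.8 − 1.45)/2.7 = 3.46 mA.
Check: I_B = (5.2 − 1.45)/15 = 0.25 mA, and β·I_B = 25 mA > I_C, confirming saturation.

saturation; I_C ≈ 3.5 mA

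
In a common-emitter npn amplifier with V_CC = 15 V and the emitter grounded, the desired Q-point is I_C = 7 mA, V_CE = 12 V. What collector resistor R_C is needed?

Collector loop: V_CC = I_C·R_C + V_CE.
R_C = (V_CC − V_CE)/I_C = (15 − 12)/7 = 0.429 kΩ.

R_C ≈ 0.43 kΩ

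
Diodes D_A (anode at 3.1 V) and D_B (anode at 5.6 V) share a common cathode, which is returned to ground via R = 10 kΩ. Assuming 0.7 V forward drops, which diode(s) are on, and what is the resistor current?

Only D_B conducts; I_R ≈ 0.49 mA

Assume both conduct. Then node N would need to be at both 3.1−0.7 = 2.4 V and 5.6−0.7 = 4.9 V, which is impossible.
Assume only D_B conducts: V_N = 5.6 − 0.7 = 4.9 V, so I_R = 4.9/10 = 0.49 mA.
Check D_A: its anode-to-cathode voltage is 3.1 − 4.9 = -1.8 V < 0.7 V, so it is off. The assumption is consistent.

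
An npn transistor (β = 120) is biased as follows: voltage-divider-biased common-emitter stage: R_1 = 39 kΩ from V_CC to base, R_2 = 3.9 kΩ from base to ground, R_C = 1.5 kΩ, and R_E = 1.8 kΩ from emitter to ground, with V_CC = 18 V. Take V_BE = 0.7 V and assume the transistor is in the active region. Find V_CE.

V_CE ≈ 16 V

Thevenize the base divider: V_Th = V_CC·R_2/(R_1+R_2) = 18×3.9/42.9 = 1.64 V, R_Th = R_1‖R_2 = 3.55 kΩ.
Base-emitter loop: V_Th = I_B·R_Th + V_BE + (β+1)I_B·R_E, so I_B = (1.64 − 0.7) / (3.55 + 121×1.8) = 0.00423 mA.
I_C = β·I_B = 120×0.00423 = 0.508 mA, and I_E = (β+1)I_B = 0.512 mA.
V_CE = V_CC − I_C·R_C − I_E·R_E = 18 − 0.508×1.5 − 0.512×1.8 = 16.3 V.
V_CE = 16.3 V > 0.2 V confirms active-region operation.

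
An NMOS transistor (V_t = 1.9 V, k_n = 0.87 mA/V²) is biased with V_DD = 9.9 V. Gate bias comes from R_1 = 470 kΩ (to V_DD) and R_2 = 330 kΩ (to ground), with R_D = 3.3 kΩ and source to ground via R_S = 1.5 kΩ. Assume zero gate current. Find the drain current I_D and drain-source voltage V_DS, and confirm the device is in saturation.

V_G = V_DD·R_2/(R_1+R_2) = 9.9×330/800 = 4.08 V.
Assume saturation: I_D = (k_n/2)(V_GS − V_t)² with V_GS = V_G − I_D·R_S = 4.08 − 1.5·I_D.
Substituting gives 0.979·I_D² − 3.85·I_D + 2.07 = 0, with roots I_D = 0.644 or 3.29 mA.
The root I_D = 3.29 mA gives V_GS = -0.85 V ≤ V_t, so take I_D = 0.644 mA.
Then V_GS = 3.12 V and V_DS = V_DD − I_D(R_D+R_S) = 9.9 − 0.644×4.8 = 6.81 V.
Saturation requires V_DS ≥ V_GS − V_t = 1.22 V; 6.81 ≥ 1.22 ✓.

I_D ≈ 0.64 mA, V_DS ≈ 6.8 V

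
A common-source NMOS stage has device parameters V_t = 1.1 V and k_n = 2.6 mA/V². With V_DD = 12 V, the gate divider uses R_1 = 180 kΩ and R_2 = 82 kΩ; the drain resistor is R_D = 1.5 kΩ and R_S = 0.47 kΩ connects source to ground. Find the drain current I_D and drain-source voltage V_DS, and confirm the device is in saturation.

V_G = V_DD·R_2/(R_1+R_2) = 12×82/262 = 3.76 V.
Assume saturation: I_D = (k_n/2)(V_GS − V_t)² with V_GS = V_G − I_D·R_S = 3.76 − 0.47·I_D.
Substituting gives 0.287·I_D² − 4.25·I_D + 9.17 = 0, with roots I_D = 2.63 or 12.2 mA.
The root I_D = 12.2 mA gives V_GS = -1.96 V ≤ V_t, so take I_D = 2.63 mA.
Then V_GS = 2.52 V and V_DS = V_DD − I_D(R_D+R_S) = 12 − 2.63×1.97 = 6.83 V.
Saturation requires V_DS ≥ V_GS − V_t = 1.42 V; 6.83 ≥ 1.42 ✓.

I_D ≈ 2.6 mA, V_DS ≈ 6.8 V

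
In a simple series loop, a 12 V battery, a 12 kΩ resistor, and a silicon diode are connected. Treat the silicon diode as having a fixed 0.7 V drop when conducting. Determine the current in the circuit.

KVL around the loop: 12 = V_D + I·R = 0.7 + I × 12 kΩ.
So I = (12 − 0.7) / 12 kΩ = 11.3 / 12 = 0.942 mA.

I ≈ 0.94 mA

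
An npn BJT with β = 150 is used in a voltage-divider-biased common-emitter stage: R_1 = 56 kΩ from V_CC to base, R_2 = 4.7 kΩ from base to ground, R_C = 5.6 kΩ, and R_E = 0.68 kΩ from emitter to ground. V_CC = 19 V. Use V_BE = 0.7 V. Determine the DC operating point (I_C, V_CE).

I_C ≈ 1.1 mA, V_CE ≈ 12 V

Thevenize the base divider: V_Th = V_CC·R_2/(R_1+R_2) = 19×4.7/60.7 = 1.47 V, R_Th = R_1‖R_2 = 4.34 kΩ.
Base-emitter loop: V_Th = I_B·R_Th + V_BE + (β+1)I_B·R_E, so I_B = (1.47 − 0.7) / (4.34 + 151×0.68) = 0.00721 mA.
I_C = β·I_B = 150×0.00721 = 1.08 mA, and I_E = (β+1)I_B = 1.09 mA.
V_CE = V_CC − I_C·R_C − I_E·R_E = 19 − 1.08×5.6 − 1.09×0.68 = 12.2 V.
V_CE = 12.2 V > 0.2 V confirms active-region operation.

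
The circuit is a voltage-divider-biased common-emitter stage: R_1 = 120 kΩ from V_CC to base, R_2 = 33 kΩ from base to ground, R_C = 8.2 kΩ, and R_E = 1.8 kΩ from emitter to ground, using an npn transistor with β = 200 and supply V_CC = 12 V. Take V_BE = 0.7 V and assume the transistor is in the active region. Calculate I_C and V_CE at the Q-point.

Thevenize the base divider: V_Th = V_CC·R_2/(R_1+R_2) = 12×33/153 = 2.59 V, R_Th = R_1‖R_2 = 25.9 kΩ.
Base-emitter loop: V_Th = I_B·R_Th + V_BE + (β+1)I_B·R_E, so I_B = (2.59 − 0.7) / (25.9 + 201×1.8) = 0.00487 mA.
I_C = β·I_B = 200×0.00487 = 0.974 mA, and I_E = (β+1)I_B = 0.979 mA.
V_CE = V_CC − I_C·R_C − I_E·R_E = 12 − 0.974×8.2 − 0.979×1.8 = 2.25 V.
V_CE = 2.25 V > 0.2 V confirms active-region operation.

I_C ≈ 0.97 mA, V_CE ≈ 2.3 V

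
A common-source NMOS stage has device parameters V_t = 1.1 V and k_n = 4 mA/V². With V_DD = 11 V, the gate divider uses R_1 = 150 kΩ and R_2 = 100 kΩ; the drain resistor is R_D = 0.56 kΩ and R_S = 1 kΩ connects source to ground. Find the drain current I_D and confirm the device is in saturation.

I_D ≈ 2.2 mA

V_G = V_DD·R_2/(R_1+R_2) = 11×100/250 = 4.4 V.
Assume saturation: I_D = (k_n/2)(V_GS − V_t)² with V_GS = V_G − I_D·R_S = 4.4 − 1·I_D.
Substituting gives 2·I_D² − 14.2·I_D + 21.8 = 0, with roots I_D = 2.24 or 4.86 mA.
The root I_D = 4.86 mA gives V_GS = -0.459 V ≤ V_t, so take I_D = 2.24 mA.
Then V_GS = 2.16 V and V_DS = V_DD − I_D(R_D+R_S) = 11 − 2.24×1.56 = 7.5 V.
Saturation requires V_DS ≥ V_GS − V_t = 1.06 V; 7.5 ≥ 1.06 ✓.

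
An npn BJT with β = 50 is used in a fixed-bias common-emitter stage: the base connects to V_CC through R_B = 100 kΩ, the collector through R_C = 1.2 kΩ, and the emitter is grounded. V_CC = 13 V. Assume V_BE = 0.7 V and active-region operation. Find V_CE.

V_CE ≈ 5.6 V

Base loop: V_CC = I_B·R_B + V_BE, so I_B = (13 − 0.7)/100 kΩ = 0.123 mA.
In the active region I_C = β·I_B = 50 × 0.123 = 6.15 mA.
Collector loop: V_CE = V_CC − I_C·R_C = 13 − 6.15×1.2 = 5.62 V.
Since V_CE = 5.62 V > V_CE(sat) ≈ 0.2 V, the transistor is in the active region as assumed.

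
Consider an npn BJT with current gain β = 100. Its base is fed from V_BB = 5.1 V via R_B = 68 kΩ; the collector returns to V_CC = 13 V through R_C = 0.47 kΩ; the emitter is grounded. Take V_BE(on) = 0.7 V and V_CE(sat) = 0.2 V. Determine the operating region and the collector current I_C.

active; I_C ≈ 6.5 mA

Assume active. Base-emitter loop: I_B = (V_BB − V_BE)/R_B = (5.1 − 0.7)/68 = 0.0647 mA.
I_C = β·I_B = 100×0.0647 = 6.47 mA.
V_CE = V_CC − I_C·R_C = 13 − 6.47×0.47 = 9.96 V > V_CE(sat), so the active-region assumption holds.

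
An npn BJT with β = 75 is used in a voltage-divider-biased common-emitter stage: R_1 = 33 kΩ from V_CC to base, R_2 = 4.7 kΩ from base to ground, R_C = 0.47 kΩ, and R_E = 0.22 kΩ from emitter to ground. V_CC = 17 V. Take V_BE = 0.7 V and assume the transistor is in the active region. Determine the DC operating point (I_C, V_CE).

Thevenize the base divider: V_Th = V_CC·R_2/(R_1+R_2) = 17×4.7/37.7 = 2.12 V, R_Th = R_1‖R_2 = 4.11 kΩ.
Base-emitter loop: V_Th = I_B·R_Th + V_BE + (β+1)I_B·R_E, so I_B = (2.12 − 0.7) / (4.11 + 76×0.22) = 0.0681 mA.
I_C = β·I_B = 75×0.0681 = 5.11 mA, and I_E = (β+1)I_B = 5.18 mA.
V_CE = V_CC − I_C·R_C − I_E·R_E = 17 − 5.11×0.47 − 5.18×0.22 = 13.5 V.
V_CE = 13.5 V > 0.2 V confirms active-region operation.

I_C ≈ 5.1 mA, V_CE ≈ 13 V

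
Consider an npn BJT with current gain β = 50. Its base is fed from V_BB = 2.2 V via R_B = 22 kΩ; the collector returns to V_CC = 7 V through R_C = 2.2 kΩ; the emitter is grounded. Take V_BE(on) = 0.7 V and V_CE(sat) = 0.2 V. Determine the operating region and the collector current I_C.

Assume active: I_B = (2.2 − 0.7)/22 = 0.0682 mA, giving I_C = β·I_B = 3.41 mA.
But then V_CE = 7 − 3.41×2.2 = -0.5 V < V_CE(sat) = 0.2 V — impossible in the active region.
So the transistor is saturated. With V_CE = 0.2 V, I_C = (V_CC − 0.2)/R_C = 6.8/2.2 = 3.09 mA.
Check: β·I_B = 3.41 mA > I_C = 3.09 mA, confirming saturation.

saturation; I_C ≈ 3.1 mA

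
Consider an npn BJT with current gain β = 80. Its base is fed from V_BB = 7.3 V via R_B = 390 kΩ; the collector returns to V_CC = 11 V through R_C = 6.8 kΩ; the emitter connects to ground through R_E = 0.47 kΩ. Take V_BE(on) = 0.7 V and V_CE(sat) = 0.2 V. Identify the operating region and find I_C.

Assume active. Base-emitter loop: I_B = (V_BB − V_BE)/(R_B + (β+1)R_E) = (7.3 − 0.7)/(390 + 81×0.47) = 0.0154 mA.
I_C = β·I_B = 80×0.0154 = 1.23 mA.
V_CE = V_CC − I_C·R_C − I_E·R_E = 11 − 1.23×6.8 − 1.25×0.47 = 2.03 V > V_CE(sat), so the active-region assumption holds.

active; I_C ≈ 1.2 mA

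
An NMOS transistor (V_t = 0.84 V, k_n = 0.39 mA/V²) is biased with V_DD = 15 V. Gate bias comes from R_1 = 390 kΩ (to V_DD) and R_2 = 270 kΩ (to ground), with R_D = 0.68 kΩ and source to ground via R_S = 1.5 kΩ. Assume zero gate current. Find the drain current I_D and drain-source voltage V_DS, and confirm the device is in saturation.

V_G = V_DD·R_2/(R_1+R_2) = 15×270/660 = 6.14 V.
Assume saturation: I_D = (k_n/2)(V_GS − V_t)² with V_GS = V_G − I_D·R_S = 6.14 − 1.5·I_D.
Substituting gives 0.439·I_D² − 4.1·I_D + 5.47 = 0, with roots I_D = 1.61 or 7.73 mA.
The root I_D = 7.73 mA gives V_GS = -5.46 V ≤ V_t, so take I_D = 1.61 mA.
Then V_GS = 3.72 V and V_DS = V_DD − I_D(R_D+R_S) = 15 − 1.61×2.18 = 11.5 V.
Saturation requires V_DS ≥ V_GS − V_t = 2.88 V; 11.5 ≥ 2.88 ✓.

I_D ≈ 1.6 mA, V_DS ≈ 11 V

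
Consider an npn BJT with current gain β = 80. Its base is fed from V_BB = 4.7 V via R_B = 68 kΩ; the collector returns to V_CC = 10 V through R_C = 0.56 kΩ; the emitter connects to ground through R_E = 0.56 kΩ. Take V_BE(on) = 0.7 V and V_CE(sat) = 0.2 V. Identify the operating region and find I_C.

active; I_C ≈ 2.8 mA

Assume active. Base-emitter loop: I_B = (V_BB − V_BE)/(R_B + (β+1)R_E) = (4.7 − 0.7)/(68 + 81×0.56) = 0.0353 mA.
I_C = β·I_B = 80×0.0353 = 2.82 mA.
V_CE = V_CC − I_C·R_C − I_E·R_E = 10 − 2.82×0.56 − 2.86×0.56 = 6.82 V > V_CE(sat), so the active-region assumption holds.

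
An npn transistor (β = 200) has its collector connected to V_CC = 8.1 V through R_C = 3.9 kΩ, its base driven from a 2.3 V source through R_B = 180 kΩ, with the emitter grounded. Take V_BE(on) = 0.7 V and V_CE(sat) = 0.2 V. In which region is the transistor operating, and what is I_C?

active; I_C ≈ 1.8 mA

Assume active. Base-emitter loop: I_B = (V_BB − V_BE)/R_B = (2.3 − 0.7)/180 = 0.00889 mA.
I_C = β·I_B = 200×0.00889 = 1.78 mA.
V_CE = V_CC − I_C·R_C = 8.1 − 1.78×3.9 = 1.17 V > V_CE(sat), so the active-region assumption holds.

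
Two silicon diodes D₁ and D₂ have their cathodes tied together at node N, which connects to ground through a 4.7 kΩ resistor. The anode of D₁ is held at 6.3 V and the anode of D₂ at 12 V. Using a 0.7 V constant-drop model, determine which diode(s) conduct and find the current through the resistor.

Only D₂ conducts; I_R ≈ 2.4 mA

Assume both conduct. Then node N would need to be at both 6.3−0.7 = 5.6 V and 12−0.7 = 11.3 V, which is impossible.
Assume only D₂ conducts: V_N = 12 − 0.7 = 11.3 V, so I_R = 11.3/4.7 = 2.4 mA.
Check D₁: its anode-to-cathode voltage is 6.3 − 11.3 = -5 V < 0.7 V, so it is off. The assumption is consistent.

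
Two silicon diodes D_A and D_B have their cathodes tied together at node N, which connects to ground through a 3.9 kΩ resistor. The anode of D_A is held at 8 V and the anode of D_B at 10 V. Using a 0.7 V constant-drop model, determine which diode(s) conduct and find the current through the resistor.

Assume both conduct. Then node N would need to be at both 8−0.7 = 7.3 V and 10−0.7 = 9.3 V, which is impossible.
Assume only D_B conducts: V_N = 10 − 0.7 = 9.3 V, so I_R = 9.3/3.9 = 2.38 mA.
Check D_A: its anode-to-cathode voltage is 8 − 9.3 = -1.3 V < 0.7 V, so it is off. The assumption is consistent.

Only D_B conducts; I_R ≈ 2.4 mA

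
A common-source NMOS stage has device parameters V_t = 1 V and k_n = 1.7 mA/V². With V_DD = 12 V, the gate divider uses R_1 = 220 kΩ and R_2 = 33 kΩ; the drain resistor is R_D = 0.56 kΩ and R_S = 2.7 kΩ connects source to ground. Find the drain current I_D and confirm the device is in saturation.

V_G = V_DD·R_2/(R_1+R_2) = 12×33/253 = 1.57 V.
Assume saturation: I_D = (k_n/2)(V_GS − V_t)² with V_GS = V_G − I_D·R_S = 1.57 − 2.7·I_D.
Substituting gives 6.2·I_D² − 3.59·I_D + 0.272 = 0, with roots I_D = 0.0893 or 0.491 mA.
The root I_D = 0.491 mA gives V_GS = 0.24 V ≤ V_t, so take I_D = 0.0893 mA.
Then V_GS = 1.32 V and V_DS = V_DD − I_D(R_D+R_S) = 12 − 0.0893×3.26 = 11.7 V.
Saturation requires V_DS ≥ V_GS − V_t = 0.324 V; 11.7 ≥ 0.324 ✓.

I_D ≈ 0.089 mA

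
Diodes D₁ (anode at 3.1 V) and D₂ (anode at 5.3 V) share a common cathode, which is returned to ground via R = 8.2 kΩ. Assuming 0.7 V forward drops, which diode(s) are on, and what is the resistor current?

Assume both conduct. Then node N would need to be at both 3.1−0.7 = 2.4 V and 5.3−0.7 = 4.6 V, which is impossible.
Assume only D₂ conducts: V_N = 5.3 − 0.7 = 4.6 V, so I_R = 4.6/8.2 = 0.561 mA.
Check D₁: its anode-to-cathode voltage is 3.1 − 4.6 = -1.5 V < 0.7 V, so it is off. The assumption is consistent.

Only D₂ conducts; I_R ≈ 0.56 mA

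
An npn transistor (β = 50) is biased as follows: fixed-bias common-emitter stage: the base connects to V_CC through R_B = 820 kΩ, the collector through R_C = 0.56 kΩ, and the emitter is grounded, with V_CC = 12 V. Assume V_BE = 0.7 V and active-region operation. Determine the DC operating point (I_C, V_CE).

I_C ≈ 0.69 mA, V_CE ≈ 12 V

Base loop: V_CC = I_B·R_B + V_BE, so I_B = (12 − 0.7)/820 kΩ = 0.0138 mA.
In the active region I_C = β·I_B = 50 × 0.0138 = 0.689 mA.
Collector loop: V_CE = V_CC − I_C·R_C = 12 − 0.689×0.56 = 11.6 V.
Since V_CE = 11.6 V > V_CE(sat) ≈ 0.2 V, the transistor is in the active region as assumed.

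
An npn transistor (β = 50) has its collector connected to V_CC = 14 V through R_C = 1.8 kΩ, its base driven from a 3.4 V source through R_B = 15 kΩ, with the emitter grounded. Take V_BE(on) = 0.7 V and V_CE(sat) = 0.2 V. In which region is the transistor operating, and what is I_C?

saturation; I_C ≈ 7.7 mA

Assume active: I_B = (3.4 − 0.7)/15 = 0.18 mA, giving I_C = β·I_B = 9 mA.
But then V_CE = 14 − 9×1.8 = -2.2 V < V_CE(sat) = 0.2 V — impossible in the active region.
So the transistor is saturated. With V_CE = 0.2 V, I_C = (V_CC − 0.2)/R_C = 13.8/1.8 = 7.67 mA.
Check: β·I_B = 9 mA > I_C = 7.67 mA, confirming saturation.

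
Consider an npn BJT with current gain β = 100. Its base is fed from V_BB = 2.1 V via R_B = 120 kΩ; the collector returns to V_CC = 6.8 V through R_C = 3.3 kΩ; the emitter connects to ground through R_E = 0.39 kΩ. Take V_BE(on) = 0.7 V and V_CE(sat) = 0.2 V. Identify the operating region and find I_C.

Assume active. Base-emitter loop: I_B = (V_BB − V_BE)/(R_B + (β+1)R_E) = (2.1 − 0.7)/(120 + 101×0.39) = 0.00878 mA.
I_C = β·I_B = 100×0.00878 = 0.878 mA.
V_CE = V_CC − I_C·R_C − I_E·R_E = 6.8 − 0.878×3.3 − 0.887×0.39 = 3.56 V > V_CE(sat), so the active-region assumption holds.

active; I_C ≈ 0.88 mA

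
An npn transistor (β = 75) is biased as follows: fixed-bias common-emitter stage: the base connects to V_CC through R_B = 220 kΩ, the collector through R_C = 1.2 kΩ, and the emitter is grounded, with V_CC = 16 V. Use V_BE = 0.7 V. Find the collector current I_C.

Base loop: V_CC = I_B·R_B + V_BE, so I_B = (16 − 0.7)/220 kΩ = 0.0695 mA.
In the active region I_C = β·I_B = 75 × 0.0695 = 5.22 mA.
Collector loop: V_CE = V_CC − I_C·R_C = 16 − 5.22×1.2 = 9.74 V.
Since V_CE = 9.74 V > V_CE(sat) ≈ 0.2 V, the transistor is in the active region as assumed.

I_C ≈ 5.2 mA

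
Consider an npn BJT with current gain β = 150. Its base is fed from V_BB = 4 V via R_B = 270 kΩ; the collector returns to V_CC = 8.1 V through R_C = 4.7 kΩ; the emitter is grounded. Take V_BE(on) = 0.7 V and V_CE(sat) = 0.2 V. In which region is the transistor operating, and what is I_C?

saturation; I_C ≈ 1.7 mA

Assume active: I_B = (4 − 0.7)/270 = 0.0122 mA, giving I_C = β·I_B = 1.83 mA.
But then V_CE = 8.1 − 1.83×4.7 = -0.517 V < V_CE(sat) = 0.2 V — impossible in the active region.
So the transistor is saturated. With V_CE = 0.2 V, I_C = (V_CC − 0.2)/R_C = 7.9/4.7 = 1.68 mA.
Check: β·I_B = 1.83 mA > I_C = 1.68 mA, confirming saturation.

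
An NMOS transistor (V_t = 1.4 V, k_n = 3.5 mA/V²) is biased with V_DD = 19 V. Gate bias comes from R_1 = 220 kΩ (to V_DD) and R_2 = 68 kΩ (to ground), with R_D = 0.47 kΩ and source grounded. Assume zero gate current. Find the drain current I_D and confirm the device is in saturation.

I_D ≈ 17 mA

V_G = V_DD·R_2/(R_1+R_2) = 19×68/288 = 4.49 V. With the source grounded, V_GS = V_G = 4.49 V.
Assume saturation: I_D = (k_n/2)(V_GS − V_t)² = (3.5/2)×(4.49 − 1.4)² = 1.75×3.09² = 16.7 mA.
V_DS = V_DD − I_D·R_D = 19 − 16.7×0.47 = 11.2 V.
Saturation requires V_DS ≥ V_GS − V_t = 3.09 V; 11.2 ≥ 3.09 ✓.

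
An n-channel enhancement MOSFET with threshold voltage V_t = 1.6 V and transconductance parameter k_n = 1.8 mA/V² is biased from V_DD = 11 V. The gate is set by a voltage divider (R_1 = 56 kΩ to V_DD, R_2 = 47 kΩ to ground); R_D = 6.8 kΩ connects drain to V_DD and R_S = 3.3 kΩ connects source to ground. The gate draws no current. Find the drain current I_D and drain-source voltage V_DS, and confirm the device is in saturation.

V_G = V_DD·R_2/(R_1+R_2) = 11×47/103 = 5.02 V.
Assume saturation: I_D = (k_n/2)(V_GS − V_t)² with V_GS = V_G − I_D·R_S = 5.02 − 3.3·I_D.
Substituting gives 9.8·I_D² − 21.3·I_D + 10.5 = 0, with roots I_D = 0.758 or 1.42 mA.
The root I_D = 1.42 mA gives V_GS = 0.346 V ≤ V_t, so take I_D = 0.758 mA.
Then V_GS = 2.52 V and V_DS = V_DD − I_D(R_D+R_S) = 11 − 0.758×10.1 = 3.34 V.
Saturation requires V_DS ≥ V_GS − V_t = 0.918 V; 3.34 ≥ 0.918 ✓.

I_D ≈ 0.76 mA, V_DS ≈ 3.3 V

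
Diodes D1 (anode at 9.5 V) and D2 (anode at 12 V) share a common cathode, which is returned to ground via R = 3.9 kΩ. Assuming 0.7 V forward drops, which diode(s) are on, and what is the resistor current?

Assume both conduct. Then node N would need to be at both 9.5−0.7 = 8.8 V and 12−0.7 = 11.3 V, which is impossible.
Assume only D2 conducts: V_N = 12 − 0.7 = 11.3 V, so I_R = 11.3/3.9 = 2.9 mA.
Check D1: its anode-to-cathode voltage is 9.5 − 11.3 = -1.8 V < 0.7 V, so it is off. The assumption is consistent.

Only D2 conducts; I_R ≈ 2.9 mA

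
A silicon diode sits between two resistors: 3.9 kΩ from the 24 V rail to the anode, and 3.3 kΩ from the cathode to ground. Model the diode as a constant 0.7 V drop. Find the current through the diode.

The two resistors are in series with the diode, so KVL gives 24 = I·3.9 + 0.7 + I·3.3.
I = (24 − 0.7) / (3.9 + 3.3) kΩ = 23.3 / 7.2 = 3.24 mA.

I ≈ 3.2 mA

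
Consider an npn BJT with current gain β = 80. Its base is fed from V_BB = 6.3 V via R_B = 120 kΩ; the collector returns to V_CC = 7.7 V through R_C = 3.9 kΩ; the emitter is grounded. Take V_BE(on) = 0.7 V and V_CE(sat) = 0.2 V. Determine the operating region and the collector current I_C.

saturation; I_C ≈ 1.9 mA

Assume active: I_B = (6.3 − 0.7)/120 = 0.0467 mA, giving I_C = β·I_B = 3.73 mA.
But then V_CE = 7.7 − 3.73×3.9 = -6.86 V < V_CE(sat) = 0.2 V — impossible in the active region.
So the transistor is saturated. With V_CE = 0.2 V, I_C = (V_CC − 0.2)/R_C = 7.5/3.9 = 1.92 mA.
Check: β·I_B = 3.73 mA > I_C = 1.92 mA, confirming saturation.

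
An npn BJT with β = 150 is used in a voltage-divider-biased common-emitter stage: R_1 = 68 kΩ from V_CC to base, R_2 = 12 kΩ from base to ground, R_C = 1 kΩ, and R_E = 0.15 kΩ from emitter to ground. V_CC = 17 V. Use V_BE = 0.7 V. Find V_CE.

Thevenize the base divider: V_Th = V_CC·R_2/(R_1+R_2) = 17×12/80 = 2.55 V, R_Th = R_1‖R_2 = 10.2 kΩ.
Base-emitter loop: V_Th = I_B·R_Th + V_BE + (β+1)I_B·R_E, so I_B = (2.55 − 0.7) / (10.2 + 151×0.15) = 0.0563 mA.
I_C = β·I_B = 150×0.0563 = 8.45 mA, and I_E = (β+1)I_B = 8.5 mA.
V_CE = V_CC − I_C·R_C − I_E·R_E = 17 − 8.45×1 − 8.5×0.15 = 7.28 V.
V_CE = 7.28 V > 0.2 V confirms active-region operation.

V_CE ≈ 7.3 V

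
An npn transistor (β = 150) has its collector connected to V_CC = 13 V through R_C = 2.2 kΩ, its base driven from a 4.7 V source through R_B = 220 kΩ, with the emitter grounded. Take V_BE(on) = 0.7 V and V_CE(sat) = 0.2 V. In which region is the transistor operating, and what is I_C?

active; I_C ≈ 2.7 mA

Assume active. Base-emitter loop: I_B = (V_BB − V_BE)/R_B = (4.7 − 0.7)/220 = 0.0182 mA.
I_C = β·I_B = 150×0.0182 = 2.73 mA.
V_CE = V_CC − I_C·R_C = 13 − 2.73×2.2 = 7 V > V_CE(sat), so the active-region assumption holds.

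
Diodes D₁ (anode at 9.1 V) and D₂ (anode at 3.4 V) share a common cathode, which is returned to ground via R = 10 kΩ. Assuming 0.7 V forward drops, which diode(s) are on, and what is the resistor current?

Assume both conduct. Then node N would need to be at both 9.1−0.7 = 8.4 V and 3.4−0.7 = 2.7 V, which is impossible.
Assume only D₁ conducts: V_N = 9.1 − 0.7 = 8.4 V, so I_R = 8.4/10 = 0.84 mA.
Check D₂: its anode-to-cathode voltage is 3.4 − 8.4 = -5 V < 0.7 V, so it is off. The assumption is consistent.

Only D₁ conducts; I_R ≈ 0.84 mA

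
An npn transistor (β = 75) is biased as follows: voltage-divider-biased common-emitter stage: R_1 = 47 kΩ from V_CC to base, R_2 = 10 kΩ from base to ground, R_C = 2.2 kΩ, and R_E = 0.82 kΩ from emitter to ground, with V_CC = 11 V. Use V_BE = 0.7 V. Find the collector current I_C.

I_C ≈ 1.3 mA

Thevenize the base divider: V_Th = V_CC·R_2/(R_1+R_2) = 11×10/57 = 1.93 V, R_Th = R_1‖R_2 = 8.25 kΩ.
Base-emitter loop: V_Th = I_B·R_Th + V_BE + (β+1)I_B·R_E, so I_B = (1.93 − 0.7) / (8.25 + 76×0.82) = 0.0174 mA.
I_C = β·I_B = 75×0.0174 = 1.31 mA, and I_E = (β+1)I_B = 1.32 mA.
V_CE = V_CC − I_C·R_C − I_E·R_E = 11 − 1.31×2.2 − 1.32×0.82 = 7.04 V.
V_CE = 7.04 V > 0.2 V confirms active-region operation.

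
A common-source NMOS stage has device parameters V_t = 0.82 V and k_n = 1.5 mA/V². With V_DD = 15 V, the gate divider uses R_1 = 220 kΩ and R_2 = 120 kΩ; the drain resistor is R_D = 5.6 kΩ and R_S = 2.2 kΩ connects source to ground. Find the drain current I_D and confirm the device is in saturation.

V_G = V_DD·R_2/(R_1+R_2) = 15×120/340 = 5.29 V.
Assume saturation: I_D = (k_n/2)(V_GS − V_t)² with V_GS = V_G − I_D·R_S = 5.29 − 2.2·I_D.
Substituting gives 3.63·I_D² − 15.8·I_D + 15 = 0, with roots I_D = 1.41 or 2.93 mA.
The root I_D = 2.93 mA gives V_GS = -1.16 V ≤ V_t, so take I_D = 1.41 mA.
Then V_GS = 2.19 V and V_DS = V_DD − I_D(R_D+R_S) = 15 − 1.41×7.8 = 4 V.
Saturation requires V_DS ≥ V_GS − V_t = 1.37 V; 4 ≥ 1.37 ✓.

I_D ≈ 1.4 mA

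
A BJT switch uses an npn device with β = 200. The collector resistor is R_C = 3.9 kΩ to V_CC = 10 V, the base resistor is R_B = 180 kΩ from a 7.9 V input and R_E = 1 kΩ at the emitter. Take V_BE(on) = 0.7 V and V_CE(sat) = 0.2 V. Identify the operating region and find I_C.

Assume active: I_B = (7.9 − 0.7)/(180 + 201×1) = 0.0189 mA, I_C = β·I_B = 3.78 mA.
Then V_CE = 10 − 3.78×3.9 − 3.8×1 = -8.54 V < 0.2 V — the active assumption fails.
Re-solve with V_CE = 0.2 V. KCL at the emitter: V_E/R_E = (V_BB−0.7−V_E)/R_B + (V_CC−0.2−V_E)/R_C, giving V_E = 2.02 V.
I_C = (V_CC − 0.2 − V_E)/R_C = (9.8 − 2.02)/3.9 = 1.99 mA.
Check: I_B = (7.2 − 2.02)/180 = 0.0288 mA, and β·I_B = 5.75 mA > I_C, confirming saturation.

saturation; I_C ≈ 2 mA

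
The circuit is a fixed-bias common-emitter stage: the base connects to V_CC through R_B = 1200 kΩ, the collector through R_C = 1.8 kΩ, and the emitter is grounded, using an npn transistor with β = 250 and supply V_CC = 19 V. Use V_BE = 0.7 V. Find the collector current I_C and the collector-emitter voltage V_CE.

Base loop: V_CC = I_B·R_B + V_BE, so I_B = (19 − 0.7)/1200 kΩ = 0.0153 mA.
In the active region I_C = β·I_B = 250 × 0.0153 = 3.81 mA.
Collector loop: V_CE = V_CC − I_C·R_C = 19 − 3.81×1.8 = 12.1 V.
Since V_CE = 12.1 V > V_CE(sat) ≈ 0.2 V, the transistor is in the active region as assumed.

I_C ≈ 3.8 mA, V_CE ≈ 12 V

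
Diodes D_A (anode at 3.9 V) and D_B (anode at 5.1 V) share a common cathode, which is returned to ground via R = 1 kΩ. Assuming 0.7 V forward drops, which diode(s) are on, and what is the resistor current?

Assume both conduct. Then node N would need to be at both 3.9−0.7 = 3.2 V and 5.1−0.7 = 4.4 V, which is impossible.
Assume only D_B conducts: V_N = 5.1 − 0.7 = 4.4 V, so I_R = 4.4/1 = 4.4 mA.
Check D_A: its anode-to-cathode voltage is 3.9 − 4.4 = -0.5 V < 0.7 V, so it is off. The assumption is consistent.

Only D_B conducts; I_R ≈ 4.4 mA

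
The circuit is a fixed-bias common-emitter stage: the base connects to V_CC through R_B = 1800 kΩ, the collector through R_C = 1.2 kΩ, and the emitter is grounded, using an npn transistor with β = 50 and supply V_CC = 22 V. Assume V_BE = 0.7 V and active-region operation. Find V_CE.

V_CE ≈ 21 V

Base loop: V_CC = I_B·R_B + V_BE, so I_B = (22 − 0.7)/1800 kΩ = 0.0118 mA.
In the active region I_C = β·I_B = 50 × 0.0118 = 0.592 mA.
Collector loop: V_CE = V_CC − I_C·R_C = 22 − 0.592×1.2 = 21.3 V.
Since V_CE = 21.3 V > V_CE(sat) ≈ 0.2 V, the transistor is in the active region as assumed.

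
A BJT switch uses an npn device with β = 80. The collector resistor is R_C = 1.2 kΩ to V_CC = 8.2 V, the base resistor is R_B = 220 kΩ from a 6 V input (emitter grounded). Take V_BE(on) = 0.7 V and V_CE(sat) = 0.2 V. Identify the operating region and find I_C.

Assume active. Base-emitter loop: I_B = (V_BB − V_BE)/R_B = (6 − 0.7)/220 = 0.0241 mA.
I_C = β·I_B = 80×0.0241 = 1.93 mA.
V_CE = V_CC − I_C·R_C = 8.2 − 1.93×1.2 = 5.89 V > V_CE(sat), so the active-region assumption holds.

active; I_C ≈ 1.9 mA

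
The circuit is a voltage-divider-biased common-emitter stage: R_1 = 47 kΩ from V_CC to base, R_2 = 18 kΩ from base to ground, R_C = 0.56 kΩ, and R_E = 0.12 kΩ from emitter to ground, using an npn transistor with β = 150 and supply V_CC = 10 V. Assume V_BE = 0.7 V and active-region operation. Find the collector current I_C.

Thevenize the base divider: V_Th = V_CC·R_2/(R_1+R_2) = 10×18/65 = 2.77 V, R_Th = R_1‖R_2 = 13 kΩ.
Base-emitter loop: V_Th = I_B·R_Th + V_BE + (β+1)I_B·R_E, so I_B = (2.77 − 0.7) / (13 + 151×0.12) = 0.0665 mA.
I_C = β·I_B = 150×0.0665 = 9.97 mA, and I_E = (β+1)I_B = 10 mA.
V_CE = V_CC − I_C·R_C − I_E·R_E = 10 − 9.97×0.56 − 10×0.12 = 3.21 V.
V_CE = 3.21 V > 0.2 V confirms active-region operation.

I_C ≈ 10 mA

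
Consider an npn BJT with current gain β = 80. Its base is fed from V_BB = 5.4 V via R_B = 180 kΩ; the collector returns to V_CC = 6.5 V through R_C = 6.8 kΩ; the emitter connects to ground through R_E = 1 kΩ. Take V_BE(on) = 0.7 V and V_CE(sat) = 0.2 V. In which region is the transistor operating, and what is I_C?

Assume active: I_B = (5.4 − 0.7)/(180 + 81×1) = 0.018 mA, I_C = β·I_B = 1.44 mA.
Then V_CE = 6.5 − 1.44×6.8 − 1.46×1 = -4.75 V < 0.2 V — the active assumption fails.
Re-solve with V_CE = 0.2 V. KCL at the emitter: V_E/R_E = (V_BB−0.7−V_E)/R_B + (V_CC−0.2−V_E)/R_C, giving V_E = 0.826 V.
I_C = (V_CC − 0.2 − V_E)/R_C = (6.3 − 0.826)/6.8 = 0.805 mA.
Check: I_B = (4.7 − 0.826)/180 = 0.0215 mA, and β·I_B = 1.72 mA > I_C, confirming saturation.

saturation; I_C ≈ 0.8 mA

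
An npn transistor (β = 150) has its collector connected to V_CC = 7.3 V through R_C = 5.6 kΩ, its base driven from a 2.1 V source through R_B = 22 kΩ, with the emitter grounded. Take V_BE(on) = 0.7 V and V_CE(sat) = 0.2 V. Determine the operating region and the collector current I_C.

Assume active: I_B = (2.1 − 0.7)/22 = 0.0636 mA, giving I_C = β·I_B = 9.55 mA.
But then V_CE = 7.3 − 9.55×5.6 = -46.2 V < V_CE(sat) = 0.2 V — impossible in the active region.
So the transistor is saturated. With V_CE = 0.2 V, I_C = (V_CC − 0.2)/R_C = 7.1/5.6 = 1.27 mA.
Check: β·I_B = 9.55 mA > I_C = 1.27 mA, confirming saturation.

saturation; I_C ≈ 1.3 mA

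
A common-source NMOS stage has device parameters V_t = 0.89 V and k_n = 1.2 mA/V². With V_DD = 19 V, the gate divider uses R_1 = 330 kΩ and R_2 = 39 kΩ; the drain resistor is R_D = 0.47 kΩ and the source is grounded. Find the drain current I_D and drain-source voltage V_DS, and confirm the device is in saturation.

V_G = V_DD·R_2/(R_1+R_2) = 19×39/369 = 2.01 V. With the source grounded, V_GS = V_G = 2.01 V.
Assume saturation: I_D = (k_n/2)(V_GS − V_t)² = (1.2/2)×(2.01 − 0.89)² = 0.6×1.12² = 0.75 mA.
V_DS = V_DD − I_D·R_D = 19 − 0.75×0.47 = 18.6 V.
Saturation requires V_DS ≥ V_GS − V_t = 1.12 V; 18.6 ≥ 1.12 ✓.

I_D ≈ 0.75 mA, V_DS ≈ 19 V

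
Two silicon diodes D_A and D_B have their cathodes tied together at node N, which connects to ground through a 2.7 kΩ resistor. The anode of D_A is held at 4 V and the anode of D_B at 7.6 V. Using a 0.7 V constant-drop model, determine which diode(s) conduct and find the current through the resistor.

Assume both conduct. Then node N would need to be at both 4−0.7 = 3.3 V and 7.6−0.7 = 6.9 V, which is impossible.
Assume only D_B conducts: V_N = 7.6 − 0.7 = 6.9 V, so I_R = 6.9/2.7 = 2.56 mA.
Check D_A: its anode-to-cathode voltage is 4 − 6.9 = -2.9 V < 0.7 V, so it is off. The assumption is consistent.

Only D_B conducts; I_R ≈ 2.6 mA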